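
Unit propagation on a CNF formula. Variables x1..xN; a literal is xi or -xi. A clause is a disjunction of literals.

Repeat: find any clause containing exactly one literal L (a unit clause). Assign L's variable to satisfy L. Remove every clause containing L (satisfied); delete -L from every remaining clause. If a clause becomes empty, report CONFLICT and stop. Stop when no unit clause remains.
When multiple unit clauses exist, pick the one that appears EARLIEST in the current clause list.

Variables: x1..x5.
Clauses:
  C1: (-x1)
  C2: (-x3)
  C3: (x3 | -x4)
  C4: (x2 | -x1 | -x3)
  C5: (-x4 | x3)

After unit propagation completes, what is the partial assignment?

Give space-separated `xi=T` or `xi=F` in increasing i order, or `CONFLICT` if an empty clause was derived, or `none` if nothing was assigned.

Answer: x1=F x3=F x4=F

Derivation:
unit clause [-1] forces x1=F; simplify:
  satisfied 2 clause(s); 3 remain; assigned so far: [1]
unit clause [-3] forces x3=F; simplify:
  drop 3 from [3, -4] -> [-4]
  drop 3 from [-4, 3] -> [-4]
  satisfied 1 clause(s); 2 remain; assigned so far: [1, 3]
unit clause [-4] forces x4=F; simplify:
  satisfied 2 clause(s); 0 remain; assigned so far: [1, 3, 4]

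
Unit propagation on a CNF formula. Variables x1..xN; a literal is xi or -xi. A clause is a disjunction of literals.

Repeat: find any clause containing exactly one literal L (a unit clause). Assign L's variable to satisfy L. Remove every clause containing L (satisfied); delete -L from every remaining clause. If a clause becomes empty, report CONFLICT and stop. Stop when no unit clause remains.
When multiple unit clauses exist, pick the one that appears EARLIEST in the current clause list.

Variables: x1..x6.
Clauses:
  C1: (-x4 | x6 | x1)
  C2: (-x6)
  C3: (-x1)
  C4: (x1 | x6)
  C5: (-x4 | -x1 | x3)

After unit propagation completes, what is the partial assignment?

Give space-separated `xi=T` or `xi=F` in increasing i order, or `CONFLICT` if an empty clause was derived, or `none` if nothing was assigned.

Answer: CONFLICT

Derivation:
unit clause [-6] forces x6=F; simplify:
  drop 6 from [-4, 6, 1] -> [-4, 1]
  drop 6 from [1, 6] -> [1]
  satisfied 1 clause(s); 4 remain; assigned so far: [6]
unit clause [-1] forces x1=F; simplify:
  drop 1 from [-4, 1] -> [-4]
  drop 1 from [1] -> [] (empty!)
  satisfied 2 clause(s); 2 remain; assigned so far: [1, 6]
CONFLICT (empty clause)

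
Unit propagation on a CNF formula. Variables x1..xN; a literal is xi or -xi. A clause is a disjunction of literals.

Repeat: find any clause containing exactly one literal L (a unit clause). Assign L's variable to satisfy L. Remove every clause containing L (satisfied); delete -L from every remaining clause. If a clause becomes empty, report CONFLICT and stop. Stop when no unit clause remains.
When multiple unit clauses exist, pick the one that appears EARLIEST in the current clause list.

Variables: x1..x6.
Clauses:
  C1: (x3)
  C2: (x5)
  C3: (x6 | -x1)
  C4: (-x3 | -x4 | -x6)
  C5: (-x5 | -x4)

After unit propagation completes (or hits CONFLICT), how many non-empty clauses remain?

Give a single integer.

unit clause [3] forces x3=T; simplify:
  drop -3 from [-3, -4, -6] -> [-4, -6]
  satisfied 1 clause(s); 4 remain; assigned so far: [3]
unit clause [5] forces x5=T; simplify:
  drop -5 from [-5, -4] -> [-4]
  satisfied 1 clause(s); 3 remain; assigned so far: [3, 5]
unit clause [-4] forces x4=F; simplify:
  satisfied 2 clause(s); 1 remain; assigned so far: [3, 4, 5]

Answer: 1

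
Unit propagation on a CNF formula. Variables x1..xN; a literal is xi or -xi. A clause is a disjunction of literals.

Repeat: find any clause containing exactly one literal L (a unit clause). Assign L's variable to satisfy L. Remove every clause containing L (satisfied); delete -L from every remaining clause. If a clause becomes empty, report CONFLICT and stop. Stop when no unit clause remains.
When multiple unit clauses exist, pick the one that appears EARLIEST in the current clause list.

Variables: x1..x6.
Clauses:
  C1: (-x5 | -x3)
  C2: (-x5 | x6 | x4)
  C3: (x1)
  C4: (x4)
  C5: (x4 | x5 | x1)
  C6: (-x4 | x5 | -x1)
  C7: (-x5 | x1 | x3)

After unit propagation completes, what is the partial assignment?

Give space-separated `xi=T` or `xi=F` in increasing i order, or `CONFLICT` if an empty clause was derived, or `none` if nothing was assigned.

Answer: x1=T x3=F x4=T x5=T

Derivation:
unit clause [1] forces x1=T; simplify:
  drop -1 from [-4, 5, -1] -> [-4, 5]
  satisfied 3 clause(s); 4 remain; assigned so far: [1]
unit clause [4] forces x4=T; simplify:
  drop -4 from [-4, 5] -> [5]
  satisfied 2 clause(s); 2 remain; assigned so far: [1, 4]
unit clause [5] forces x5=T; simplify:
  drop -5 from [-5, -3] -> [-3]
  satisfied 1 clause(s); 1 remain; assigned so far: [1, 4, 5]
unit clause [-3] forces x3=F; simplify:
  satisfied 1 clause(s); 0 remain; assigned so far: [1, 3, 4, 5]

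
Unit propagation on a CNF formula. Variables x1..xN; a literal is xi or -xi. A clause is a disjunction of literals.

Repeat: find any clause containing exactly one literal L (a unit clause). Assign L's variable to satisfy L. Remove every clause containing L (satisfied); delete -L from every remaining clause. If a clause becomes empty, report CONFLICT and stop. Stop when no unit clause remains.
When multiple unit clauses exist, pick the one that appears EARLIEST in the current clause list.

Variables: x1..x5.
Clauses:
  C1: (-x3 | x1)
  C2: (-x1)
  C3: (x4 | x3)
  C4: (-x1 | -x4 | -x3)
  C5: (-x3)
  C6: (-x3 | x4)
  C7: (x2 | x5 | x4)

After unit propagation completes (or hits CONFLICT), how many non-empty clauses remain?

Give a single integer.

unit clause [-1] forces x1=F; simplify:
  drop 1 from [-3, 1] -> [-3]
  satisfied 2 clause(s); 5 remain; assigned so far: [1]
unit clause [-3] forces x3=F; simplify:
  drop 3 from [4, 3] -> [4]
  satisfied 3 clause(s); 2 remain; assigned so far: [1, 3]
unit clause [4] forces x4=T; simplify:
  satisfied 2 clause(s); 0 remain; assigned so far: [1, 3, 4]

Answer: 0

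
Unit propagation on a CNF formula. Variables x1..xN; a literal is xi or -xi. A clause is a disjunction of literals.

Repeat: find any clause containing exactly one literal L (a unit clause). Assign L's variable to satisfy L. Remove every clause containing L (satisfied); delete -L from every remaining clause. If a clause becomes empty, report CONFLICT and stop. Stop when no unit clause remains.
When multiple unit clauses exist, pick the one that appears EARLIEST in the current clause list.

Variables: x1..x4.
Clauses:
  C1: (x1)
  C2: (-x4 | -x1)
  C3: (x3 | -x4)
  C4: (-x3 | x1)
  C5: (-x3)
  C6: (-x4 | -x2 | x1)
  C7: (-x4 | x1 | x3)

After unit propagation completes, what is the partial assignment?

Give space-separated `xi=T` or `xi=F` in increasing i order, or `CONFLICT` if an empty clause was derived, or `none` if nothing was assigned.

Answer: x1=T x3=F x4=F

Derivation:
unit clause [1] forces x1=T; simplify:
  drop -1 from [-4, -1] -> [-4]
  satisfied 4 clause(s); 3 remain; assigned so far: [1]
unit clause [-4] forces x4=F; simplify:
  satisfied 2 clause(s); 1 remain; assigned so far: [1, 4]
unit clause [-3] forces x3=F; simplify:
  satisfied 1 clause(s); 0 remain; assigned so far: [1, 3, 4]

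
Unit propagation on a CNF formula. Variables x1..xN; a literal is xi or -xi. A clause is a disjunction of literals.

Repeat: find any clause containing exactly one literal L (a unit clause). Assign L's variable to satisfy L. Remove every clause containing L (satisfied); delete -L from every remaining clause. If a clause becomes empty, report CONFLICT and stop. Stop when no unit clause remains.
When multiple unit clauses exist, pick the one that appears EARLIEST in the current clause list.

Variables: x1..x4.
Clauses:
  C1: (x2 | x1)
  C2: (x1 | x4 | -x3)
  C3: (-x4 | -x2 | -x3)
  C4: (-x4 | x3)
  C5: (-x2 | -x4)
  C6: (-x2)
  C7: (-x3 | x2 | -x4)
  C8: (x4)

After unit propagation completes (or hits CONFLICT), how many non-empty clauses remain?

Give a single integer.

Answer: 0

Derivation:
unit clause [-2] forces x2=F; simplify:
  drop 2 from [2, 1] -> [1]
  drop 2 from [-3, 2, -4] -> [-3, -4]
  satisfied 3 clause(s); 5 remain; assigned so far: [2]
unit clause [1] forces x1=T; simplify:
  satisfied 2 clause(s); 3 remain; assigned so far: [1, 2]
unit clause [4] forces x4=T; simplify:
  drop -4 from [-4, 3] -> [3]
  drop -4 from [-3, -4] -> [-3]
  satisfied 1 clause(s); 2 remain; assigned so far: [1, 2, 4]
unit clause [3] forces x3=T; simplify:
  drop -3 from [-3] -> [] (empty!)
  satisfied 1 clause(s); 1 remain; assigned so far: [1, 2, 3, 4]
CONFLICT (empty clause)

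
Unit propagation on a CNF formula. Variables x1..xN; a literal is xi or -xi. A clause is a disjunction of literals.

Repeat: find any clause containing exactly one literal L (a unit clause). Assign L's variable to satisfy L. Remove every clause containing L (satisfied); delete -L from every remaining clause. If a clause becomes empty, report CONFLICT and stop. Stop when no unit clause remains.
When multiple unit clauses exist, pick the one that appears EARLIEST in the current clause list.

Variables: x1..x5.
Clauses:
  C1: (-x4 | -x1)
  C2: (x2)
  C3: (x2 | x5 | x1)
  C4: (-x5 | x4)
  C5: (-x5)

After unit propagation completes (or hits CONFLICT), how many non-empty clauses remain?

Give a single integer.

unit clause [2] forces x2=T; simplify:
  satisfied 2 clause(s); 3 remain; assigned so far: [2]
unit clause [-5] forces x5=F; simplify:
  satisfied 2 clause(s); 1 remain; assigned so far: [2, 5]

Answer: 1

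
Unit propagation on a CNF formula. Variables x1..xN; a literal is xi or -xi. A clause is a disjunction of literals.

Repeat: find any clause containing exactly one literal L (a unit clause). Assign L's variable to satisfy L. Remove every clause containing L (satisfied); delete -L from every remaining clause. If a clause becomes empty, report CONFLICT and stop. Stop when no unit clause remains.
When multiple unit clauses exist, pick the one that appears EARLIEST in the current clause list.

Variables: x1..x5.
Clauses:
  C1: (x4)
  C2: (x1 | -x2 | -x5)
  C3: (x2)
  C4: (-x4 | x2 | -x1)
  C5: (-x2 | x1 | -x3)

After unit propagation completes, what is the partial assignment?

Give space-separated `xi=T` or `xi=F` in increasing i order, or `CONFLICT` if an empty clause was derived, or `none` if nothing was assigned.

Answer: x2=T x4=T

Derivation:
unit clause [4] forces x4=T; simplify:
  drop -4 from [-4, 2, -1] -> [2, -1]
  satisfied 1 clause(s); 4 remain; assigned so far: [4]
unit clause [2] forces x2=T; simplify:
  drop -2 from [1, -2, -5] -> [1, -5]
  drop -2 from [-2, 1, -3] -> [1, -3]
  satisfied 2 clause(s); 2 remain; assigned so far: [2, 4]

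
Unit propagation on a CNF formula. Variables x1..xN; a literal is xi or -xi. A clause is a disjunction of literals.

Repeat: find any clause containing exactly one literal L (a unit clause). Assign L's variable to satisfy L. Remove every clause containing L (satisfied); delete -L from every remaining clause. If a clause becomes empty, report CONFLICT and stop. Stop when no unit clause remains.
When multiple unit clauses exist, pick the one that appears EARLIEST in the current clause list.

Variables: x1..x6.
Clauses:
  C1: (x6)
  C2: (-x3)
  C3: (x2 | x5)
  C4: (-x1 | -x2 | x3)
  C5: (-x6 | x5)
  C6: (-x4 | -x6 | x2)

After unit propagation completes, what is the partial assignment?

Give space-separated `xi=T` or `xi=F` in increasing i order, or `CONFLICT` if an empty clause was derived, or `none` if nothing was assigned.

Answer: x3=F x5=T x6=T

Derivation:
unit clause [6] forces x6=T; simplify:
  drop -6 from [-6, 5] -> [5]
  drop -6 from [-4, -6, 2] -> [-4, 2]
  satisfied 1 clause(s); 5 remain; assigned so far: [6]
unit clause [-3] forces x3=F; simplify:
  drop 3 from [-1, -2, 3] -> [-1, -2]
  satisfied 1 clause(s); 4 remain; assigned so far: [3, 6]
unit clause [5] forces x5=T; simplify:
  satisfied 2 clause(s); 2 remain; assigned so far: [3, 5, 6]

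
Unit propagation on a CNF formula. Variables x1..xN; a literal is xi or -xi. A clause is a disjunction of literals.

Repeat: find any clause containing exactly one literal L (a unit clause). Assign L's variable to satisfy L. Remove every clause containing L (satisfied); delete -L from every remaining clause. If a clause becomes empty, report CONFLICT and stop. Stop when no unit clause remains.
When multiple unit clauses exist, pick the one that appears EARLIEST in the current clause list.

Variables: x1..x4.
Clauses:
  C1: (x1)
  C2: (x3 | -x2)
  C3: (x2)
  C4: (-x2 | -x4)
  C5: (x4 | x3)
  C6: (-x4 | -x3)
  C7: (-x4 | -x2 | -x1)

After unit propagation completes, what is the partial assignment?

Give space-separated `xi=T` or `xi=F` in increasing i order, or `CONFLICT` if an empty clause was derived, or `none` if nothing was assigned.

unit clause [1] forces x1=T; simplify:
  drop -1 from [-4, -2, -1] -> [-4, -2]
  satisfied 1 clause(s); 6 remain; assigned so far: [1]
unit clause [2] forces x2=T; simplify:
  drop -2 from [3, -2] -> [3]
  drop -2 from [-2, -4] -> [-4]
  drop -2 from [-4, -2] -> [-4]
  satisfied 1 clause(s); 5 remain; assigned so far: [1, 2]
unit clause [3] forces x3=T; simplify:
  drop -3 from [-4, -3] -> [-4]
  satisfied 2 clause(s); 3 remain; assigned so far: [1, 2, 3]
unit clause [-4] forces x4=F; simplify:
  satisfied 3 clause(s); 0 remain; assigned so far: [1, 2, 3, 4]

Answer: x1=T x2=T x3=T x4=F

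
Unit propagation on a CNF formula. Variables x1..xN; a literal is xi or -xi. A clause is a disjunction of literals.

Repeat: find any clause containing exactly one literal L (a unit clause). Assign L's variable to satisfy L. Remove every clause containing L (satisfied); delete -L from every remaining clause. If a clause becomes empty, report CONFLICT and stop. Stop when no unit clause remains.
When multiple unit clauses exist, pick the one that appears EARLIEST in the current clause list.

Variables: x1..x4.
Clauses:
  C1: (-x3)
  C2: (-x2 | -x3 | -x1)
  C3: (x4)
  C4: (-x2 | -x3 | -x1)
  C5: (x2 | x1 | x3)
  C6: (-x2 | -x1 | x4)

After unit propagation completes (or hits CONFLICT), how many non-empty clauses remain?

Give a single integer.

Answer: 1

Derivation:
unit clause [-3] forces x3=F; simplify:
  drop 3 from [2, 1, 3] -> [2, 1]
  satisfied 3 clause(s); 3 remain; assigned so far: [3]
unit clause [4] forces x4=T; simplify:
  satisfied 2 clause(s); 1 remain; assigned so far: [3, 4]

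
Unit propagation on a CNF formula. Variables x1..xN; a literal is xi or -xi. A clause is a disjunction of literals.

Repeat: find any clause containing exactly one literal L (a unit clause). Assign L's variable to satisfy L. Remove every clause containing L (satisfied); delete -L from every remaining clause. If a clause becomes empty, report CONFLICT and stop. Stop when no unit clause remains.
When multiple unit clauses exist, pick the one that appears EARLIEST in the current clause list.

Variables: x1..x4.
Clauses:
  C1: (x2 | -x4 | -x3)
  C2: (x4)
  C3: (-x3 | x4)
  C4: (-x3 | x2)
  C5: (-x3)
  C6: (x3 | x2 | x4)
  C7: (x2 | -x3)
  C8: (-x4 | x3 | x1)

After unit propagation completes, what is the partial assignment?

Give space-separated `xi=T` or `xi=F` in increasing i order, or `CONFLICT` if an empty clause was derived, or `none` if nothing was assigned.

unit clause [4] forces x4=T; simplify:
  drop -4 from [2, -4, -3] -> [2, -3]
  drop -4 from [-4, 3, 1] -> [3, 1]
  satisfied 3 clause(s); 5 remain; assigned so far: [4]
unit clause [-3] forces x3=F; simplify:
  drop 3 from [3, 1] -> [1]
  satisfied 4 clause(s); 1 remain; assigned so far: [3, 4]
unit clause [1] forces x1=T; simplify:
  satisfied 1 clause(s); 0 remain; assigned so far: [1, 3, 4]

Answer: x1=T x3=F x4=T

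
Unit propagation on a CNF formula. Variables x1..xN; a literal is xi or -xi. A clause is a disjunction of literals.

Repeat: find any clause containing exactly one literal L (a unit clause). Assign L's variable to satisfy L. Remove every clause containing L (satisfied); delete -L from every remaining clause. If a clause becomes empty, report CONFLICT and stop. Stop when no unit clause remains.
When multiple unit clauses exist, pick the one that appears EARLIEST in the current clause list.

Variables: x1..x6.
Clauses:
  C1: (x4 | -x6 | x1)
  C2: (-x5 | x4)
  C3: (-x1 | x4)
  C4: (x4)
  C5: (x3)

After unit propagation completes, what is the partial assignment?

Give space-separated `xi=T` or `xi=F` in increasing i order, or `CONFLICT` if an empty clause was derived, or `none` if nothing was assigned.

unit clause [4] forces x4=T; simplify:
  satisfied 4 clause(s); 1 remain; assigned so far: [4]
unit clause [3] forces x3=T; simplify:
  satisfied 1 clause(s); 0 remain; assigned so far: [3, 4]

Answer: x3=T x4=T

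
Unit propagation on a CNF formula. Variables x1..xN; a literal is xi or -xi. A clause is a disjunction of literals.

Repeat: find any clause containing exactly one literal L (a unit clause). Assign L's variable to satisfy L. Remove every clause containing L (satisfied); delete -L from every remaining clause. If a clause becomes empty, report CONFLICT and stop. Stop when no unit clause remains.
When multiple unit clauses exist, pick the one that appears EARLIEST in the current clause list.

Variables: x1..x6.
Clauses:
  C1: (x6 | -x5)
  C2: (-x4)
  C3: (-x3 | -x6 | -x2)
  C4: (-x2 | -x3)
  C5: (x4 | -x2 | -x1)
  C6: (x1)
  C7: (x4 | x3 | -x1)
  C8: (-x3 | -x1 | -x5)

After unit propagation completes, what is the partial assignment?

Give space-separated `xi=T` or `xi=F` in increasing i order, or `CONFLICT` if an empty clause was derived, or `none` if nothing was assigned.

Answer: x1=T x2=F x3=T x4=F x5=F

Derivation:
unit clause [-4] forces x4=F; simplify:
  drop 4 from [4, -2, -1] -> [-2, -1]
  drop 4 from [4, 3, -1] -> [3, -1]
  satisfied 1 clause(s); 7 remain; assigned so far: [4]
unit clause [1] forces x1=T; simplify:
  drop -1 from [-2, -1] -> [-2]
  drop -1 from [3, -1] -> [3]
  drop -1 from [-3, -1, -5] -> [-3, -5]
  satisfied 1 clause(s); 6 remain; assigned so far: [1, 4]
unit clause [-2] forces x2=F; simplify:
  satisfied 3 clause(s); 3 remain; assigned so far: [1, 2, 4]
unit clause [3] forces x3=T; simplify:
  drop -3 from [-3, -5] -> [-5]
  satisfied 1 clause(s); 2 remain; assigned so far: [1, 2, 3, 4]
unit clause [-5] forces x5=F; simplify:
  satisfied 2 clause(s); 0 remain; assigned so far: [1, 2, 3, 4, 5]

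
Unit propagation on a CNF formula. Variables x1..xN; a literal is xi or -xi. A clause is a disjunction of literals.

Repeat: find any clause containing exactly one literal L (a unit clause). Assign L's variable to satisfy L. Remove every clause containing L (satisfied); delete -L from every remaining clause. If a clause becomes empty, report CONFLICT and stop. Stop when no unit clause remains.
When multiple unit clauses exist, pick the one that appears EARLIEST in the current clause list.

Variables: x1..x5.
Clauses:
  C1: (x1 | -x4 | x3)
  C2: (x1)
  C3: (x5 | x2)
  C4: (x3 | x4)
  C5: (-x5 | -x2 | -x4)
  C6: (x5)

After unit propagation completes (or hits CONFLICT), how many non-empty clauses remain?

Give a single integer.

unit clause [1] forces x1=T; simplify:
  satisfied 2 clause(s); 4 remain; assigned so far: [1]
unit clause [5] forces x5=T; simplify:
  drop -5 from [-5, -2, -4] -> [-2, -4]
  satisfied 2 clause(s); 2 remain; assigned so far: [1, 5]

Answer: 2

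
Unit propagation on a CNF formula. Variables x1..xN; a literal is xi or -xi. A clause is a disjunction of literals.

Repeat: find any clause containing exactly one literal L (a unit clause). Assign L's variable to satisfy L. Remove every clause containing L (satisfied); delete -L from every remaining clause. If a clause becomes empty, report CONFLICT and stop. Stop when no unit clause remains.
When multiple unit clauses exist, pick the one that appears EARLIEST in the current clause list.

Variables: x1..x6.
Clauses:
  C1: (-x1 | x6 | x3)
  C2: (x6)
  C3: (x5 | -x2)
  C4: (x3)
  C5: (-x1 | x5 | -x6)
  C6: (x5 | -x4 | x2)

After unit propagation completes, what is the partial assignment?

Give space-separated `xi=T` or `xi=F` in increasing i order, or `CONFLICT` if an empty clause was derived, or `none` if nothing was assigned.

Answer: x3=T x6=T

Derivation:
unit clause [6] forces x6=T; simplify:
  drop -6 from [-1, 5, -6] -> [-1, 5]
  satisfied 2 clause(s); 4 remain; assigned so far: [6]
unit clause [3] forces x3=T; simplify:
  satisfied 1 clause(s); 3 remain; assigned so far: [3, 6]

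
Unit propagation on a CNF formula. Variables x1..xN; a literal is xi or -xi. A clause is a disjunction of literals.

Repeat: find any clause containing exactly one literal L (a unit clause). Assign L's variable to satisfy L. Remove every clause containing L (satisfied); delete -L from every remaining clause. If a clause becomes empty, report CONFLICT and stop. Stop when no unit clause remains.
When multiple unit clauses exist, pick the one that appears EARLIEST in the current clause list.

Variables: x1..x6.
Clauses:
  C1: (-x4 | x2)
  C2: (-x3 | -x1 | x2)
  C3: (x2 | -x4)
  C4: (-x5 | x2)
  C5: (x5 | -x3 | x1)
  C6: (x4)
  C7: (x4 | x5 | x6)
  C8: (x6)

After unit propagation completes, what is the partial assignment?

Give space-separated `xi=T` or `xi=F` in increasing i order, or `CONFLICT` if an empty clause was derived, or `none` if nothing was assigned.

Answer: x2=T x4=T x6=T

Derivation:
unit clause [4] forces x4=T; simplify:
  drop -4 from [-4, 2] -> [2]
  drop -4 from [2, -4] -> [2]
  satisfied 2 clause(s); 6 remain; assigned so far: [4]
unit clause [2] forces x2=T; simplify:
  satisfied 4 clause(s); 2 remain; assigned so far: [2, 4]
unit clause [6] forces x6=T; simplify:
  satisfied 1 clause(s); 1 remain; assigned so far: [2, 4, 6]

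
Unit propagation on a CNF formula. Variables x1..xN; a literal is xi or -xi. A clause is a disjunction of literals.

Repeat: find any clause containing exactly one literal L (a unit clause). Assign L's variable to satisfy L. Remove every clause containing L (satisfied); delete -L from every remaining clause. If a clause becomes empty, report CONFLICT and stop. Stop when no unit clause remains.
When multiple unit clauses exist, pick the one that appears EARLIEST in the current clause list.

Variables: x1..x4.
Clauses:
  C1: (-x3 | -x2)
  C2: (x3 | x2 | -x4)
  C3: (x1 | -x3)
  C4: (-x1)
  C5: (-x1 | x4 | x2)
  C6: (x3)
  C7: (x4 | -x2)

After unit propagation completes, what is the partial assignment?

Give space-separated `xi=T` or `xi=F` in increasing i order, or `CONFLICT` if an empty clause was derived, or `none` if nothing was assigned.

unit clause [-1] forces x1=F; simplify:
  drop 1 from [1, -3] -> [-3]
  satisfied 2 clause(s); 5 remain; assigned so far: [1]
unit clause [-3] forces x3=F; simplify:
  drop 3 from [3, 2, -4] -> [2, -4]
  drop 3 from [3] -> [] (empty!)
  satisfied 2 clause(s); 3 remain; assigned so far: [1, 3]
CONFLICT (empty clause)

Answer: CONFLICT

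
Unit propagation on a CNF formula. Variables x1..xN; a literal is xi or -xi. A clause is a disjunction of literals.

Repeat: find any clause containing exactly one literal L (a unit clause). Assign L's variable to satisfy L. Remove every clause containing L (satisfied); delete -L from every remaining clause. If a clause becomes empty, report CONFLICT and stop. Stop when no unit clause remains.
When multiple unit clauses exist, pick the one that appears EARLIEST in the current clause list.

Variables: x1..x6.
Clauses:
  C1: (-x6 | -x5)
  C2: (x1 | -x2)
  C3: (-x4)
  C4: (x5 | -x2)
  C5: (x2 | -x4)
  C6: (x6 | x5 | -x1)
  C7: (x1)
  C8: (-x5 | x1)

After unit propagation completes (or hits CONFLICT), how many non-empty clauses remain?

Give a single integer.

Answer: 3

Derivation:
unit clause [-4] forces x4=F; simplify:
  satisfied 2 clause(s); 6 remain; assigned so far: [4]
unit clause [1] forces x1=T; simplify:
  drop -1 from [6, 5, -1] -> [6, 5]
  satisfied 3 clause(s); 3 remain; assigned so far: [1, 4]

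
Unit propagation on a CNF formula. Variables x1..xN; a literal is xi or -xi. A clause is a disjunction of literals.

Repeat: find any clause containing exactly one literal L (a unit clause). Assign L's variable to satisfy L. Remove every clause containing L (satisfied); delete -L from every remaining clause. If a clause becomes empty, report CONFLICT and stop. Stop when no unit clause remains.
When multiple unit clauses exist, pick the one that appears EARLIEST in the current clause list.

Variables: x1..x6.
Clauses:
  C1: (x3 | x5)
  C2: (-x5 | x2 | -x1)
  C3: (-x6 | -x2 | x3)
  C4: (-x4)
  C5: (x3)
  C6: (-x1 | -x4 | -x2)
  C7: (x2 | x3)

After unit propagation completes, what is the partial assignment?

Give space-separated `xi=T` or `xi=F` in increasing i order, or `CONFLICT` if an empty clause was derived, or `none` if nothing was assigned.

unit clause [-4] forces x4=F; simplify:
  satisfied 2 clause(s); 5 remain; assigned so far: [4]
unit clause [3] forces x3=T; simplify:
  satisfied 4 clause(s); 1 remain; assigned so far: [3, 4]

Answer: x3=T x4=F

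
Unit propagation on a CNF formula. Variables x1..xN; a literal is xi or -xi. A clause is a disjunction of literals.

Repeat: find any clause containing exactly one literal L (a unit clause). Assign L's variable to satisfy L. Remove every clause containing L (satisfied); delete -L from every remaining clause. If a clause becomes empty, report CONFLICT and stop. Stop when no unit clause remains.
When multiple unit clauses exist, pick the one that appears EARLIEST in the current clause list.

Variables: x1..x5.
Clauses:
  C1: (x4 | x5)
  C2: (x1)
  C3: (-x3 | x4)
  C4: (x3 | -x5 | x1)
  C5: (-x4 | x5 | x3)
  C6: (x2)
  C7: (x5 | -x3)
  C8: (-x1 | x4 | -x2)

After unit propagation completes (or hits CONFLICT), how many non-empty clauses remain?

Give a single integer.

Answer: 2

Derivation:
unit clause [1] forces x1=T; simplify:
  drop -1 from [-1, 4, -2] -> [4, -2]
  satisfied 2 clause(s); 6 remain; assigned so far: [1]
unit clause [2] forces x2=T; simplify:
  drop -2 from [4, -2] -> [4]
  satisfied 1 clause(s); 5 remain; assigned so far: [1, 2]
unit clause [4] forces x4=T; simplify:
  drop -4 from [-4, 5, 3] -> [5, 3]
  satisfied 3 clause(s); 2 remain; assigned so far: [1, 2, 4]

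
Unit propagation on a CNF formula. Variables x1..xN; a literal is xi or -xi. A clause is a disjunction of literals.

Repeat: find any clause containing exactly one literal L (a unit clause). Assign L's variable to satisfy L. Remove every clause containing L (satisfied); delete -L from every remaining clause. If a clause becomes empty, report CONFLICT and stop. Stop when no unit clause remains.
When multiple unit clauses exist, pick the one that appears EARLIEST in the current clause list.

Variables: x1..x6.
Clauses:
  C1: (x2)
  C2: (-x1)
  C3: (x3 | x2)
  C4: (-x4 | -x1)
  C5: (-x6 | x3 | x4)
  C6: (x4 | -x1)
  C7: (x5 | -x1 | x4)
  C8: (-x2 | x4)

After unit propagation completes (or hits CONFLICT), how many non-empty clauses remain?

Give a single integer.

Answer: 0

Derivation:
unit clause [2] forces x2=T; simplify:
  drop -2 from [-2, 4] -> [4]
  satisfied 2 clause(s); 6 remain; assigned so far: [2]
unit clause [-1] forces x1=F; simplify:
  satisfied 4 clause(s); 2 remain; assigned so far: [1, 2]
unit clause [4] forces x4=T; simplify:
  satisfied 2 clause(s); 0 remain; assigned so far: [1, 2, 4]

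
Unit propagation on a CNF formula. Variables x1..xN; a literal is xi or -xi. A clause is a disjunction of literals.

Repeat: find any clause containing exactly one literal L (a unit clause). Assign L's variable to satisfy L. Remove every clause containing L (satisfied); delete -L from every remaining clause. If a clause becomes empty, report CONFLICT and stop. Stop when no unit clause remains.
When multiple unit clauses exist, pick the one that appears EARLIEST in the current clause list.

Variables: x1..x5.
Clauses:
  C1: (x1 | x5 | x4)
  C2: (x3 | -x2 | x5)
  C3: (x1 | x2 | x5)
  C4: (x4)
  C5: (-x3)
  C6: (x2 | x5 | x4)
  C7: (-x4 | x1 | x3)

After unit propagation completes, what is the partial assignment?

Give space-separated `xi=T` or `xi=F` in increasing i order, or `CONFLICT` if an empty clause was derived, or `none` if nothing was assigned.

unit clause [4] forces x4=T; simplify:
  drop -4 from [-4, 1, 3] -> [1, 3]
  satisfied 3 clause(s); 4 remain; assigned so far: [4]
unit clause [-3] forces x3=F; simplify:
  drop 3 from [3, -2, 5] -> [-2, 5]
  drop 3 from [1, 3] -> [1]
  satisfied 1 clause(s); 3 remain; assigned so far: [3, 4]
unit clause [1] forces x1=T; simplify:
  satisfied 2 clause(s); 1 remain; assigned so far: [1, 3, 4]

Answer: x1=T x3=F x4=T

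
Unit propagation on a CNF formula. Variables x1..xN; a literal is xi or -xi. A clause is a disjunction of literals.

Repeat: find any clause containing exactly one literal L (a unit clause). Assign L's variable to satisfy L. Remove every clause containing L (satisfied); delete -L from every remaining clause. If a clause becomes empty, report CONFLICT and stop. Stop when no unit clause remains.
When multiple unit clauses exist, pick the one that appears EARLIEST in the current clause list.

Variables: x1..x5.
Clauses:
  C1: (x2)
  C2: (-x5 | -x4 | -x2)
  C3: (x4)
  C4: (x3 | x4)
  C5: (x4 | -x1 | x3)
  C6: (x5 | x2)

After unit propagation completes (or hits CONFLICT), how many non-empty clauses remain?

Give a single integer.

Answer: 0

Derivation:
unit clause [2] forces x2=T; simplify:
  drop -2 from [-5, -4, -2] -> [-5, -4]
  satisfied 2 clause(s); 4 remain; assigned so far: [2]
unit clause [4] forces x4=T; simplify:
  drop -4 from [-5, -4] -> [-5]
  satisfied 3 clause(s); 1 remain; assigned so far: [2, 4]
unit clause [-5] forces x5=F; simplify:
  satisfied 1 clause(s); 0 remain; assigned so far: [2, 4, 5]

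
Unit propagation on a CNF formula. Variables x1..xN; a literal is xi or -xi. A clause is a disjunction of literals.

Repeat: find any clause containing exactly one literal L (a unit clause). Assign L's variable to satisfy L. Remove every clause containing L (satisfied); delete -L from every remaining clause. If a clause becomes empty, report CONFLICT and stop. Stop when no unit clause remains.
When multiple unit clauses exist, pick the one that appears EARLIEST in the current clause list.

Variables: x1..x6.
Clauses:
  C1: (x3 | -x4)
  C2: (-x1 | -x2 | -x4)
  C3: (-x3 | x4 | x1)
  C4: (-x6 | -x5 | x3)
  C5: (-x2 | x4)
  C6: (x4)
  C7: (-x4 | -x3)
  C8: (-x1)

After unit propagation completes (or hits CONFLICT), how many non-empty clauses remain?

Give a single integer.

unit clause [4] forces x4=T; simplify:
  drop -4 from [3, -4] -> [3]
  drop -4 from [-1, -2, -4] -> [-1, -2]
  drop -4 from [-4, -3] -> [-3]
  satisfied 3 clause(s); 5 remain; assigned so far: [4]
unit clause [3] forces x3=T; simplify:
  drop -3 from [-3] -> [] (empty!)
  satisfied 2 clause(s); 3 remain; assigned so far: [3, 4]
CONFLICT (empty clause)

Answer: 2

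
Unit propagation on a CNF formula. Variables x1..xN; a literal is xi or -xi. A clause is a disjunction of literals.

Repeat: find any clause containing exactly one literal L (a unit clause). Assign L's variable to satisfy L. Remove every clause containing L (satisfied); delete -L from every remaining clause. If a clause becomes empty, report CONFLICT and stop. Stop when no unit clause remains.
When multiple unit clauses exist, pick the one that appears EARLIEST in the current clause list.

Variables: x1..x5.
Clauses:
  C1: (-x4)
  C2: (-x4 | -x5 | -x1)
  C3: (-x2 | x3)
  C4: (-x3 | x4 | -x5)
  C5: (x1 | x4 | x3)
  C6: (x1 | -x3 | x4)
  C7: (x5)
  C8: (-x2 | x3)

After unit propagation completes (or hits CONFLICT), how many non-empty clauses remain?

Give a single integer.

unit clause [-4] forces x4=F; simplify:
  drop 4 from [-3, 4, -5] -> [-3, -5]
  drop 4 from [1, 4, 3] -> [1, 3]
  drop 4 from [1, -3, 4] -> [1, -3]
  satisfied 2 clause(s); 6 remain; assigned so far: [4]
unit clause [5] forces x5=T; simplify:
  drop -5 from [-3, -5] -> [-3]
  satisfied 1 clause(s); 5 remain; assigned so far: [4, 5]
unit clause [-3] forces x3=F; simplify:
  drop 3 from [-2, 3] -> [-2]
  drop 3 from [1, 3] -> [1]
  drop 3 from [-2, 3] -> [-2]
  satisfied 2 clause(s); 3 remain; assigned so far: [3, 4, 5]
unit clause [-2] forces x2=F; simplify:
  satisfied 2 clause(s); 1 remain; assigned so far: [2, 3, 4, 5]
unit clause [1] forces x1=T; simplify:
  satisfied 1 clause(s); 0 remain; assigned so far: [1, 2, 3, 4, 5]

Answer: 0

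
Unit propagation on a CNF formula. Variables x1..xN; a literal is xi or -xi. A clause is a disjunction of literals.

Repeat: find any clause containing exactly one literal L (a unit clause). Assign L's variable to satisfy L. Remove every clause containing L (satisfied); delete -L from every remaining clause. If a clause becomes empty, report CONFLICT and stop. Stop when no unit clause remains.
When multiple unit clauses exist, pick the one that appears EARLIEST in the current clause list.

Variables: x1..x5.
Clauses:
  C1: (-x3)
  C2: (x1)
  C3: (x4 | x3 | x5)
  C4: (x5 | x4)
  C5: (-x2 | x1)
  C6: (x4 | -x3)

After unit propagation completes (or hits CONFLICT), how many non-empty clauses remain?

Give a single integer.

Answer: 2

Derivation:
unit clause [-3] forces x3=F; simplify:
  drop 3 from [4, 3, 5] -> [4, 5]
  satisfied 2 clause(s); 4 remain; assigned so far: [3]
unit clause [1] forces x1=T; simplify:
  satisfied 2 clause(s); 2 remain; assigned so far: [1, 3]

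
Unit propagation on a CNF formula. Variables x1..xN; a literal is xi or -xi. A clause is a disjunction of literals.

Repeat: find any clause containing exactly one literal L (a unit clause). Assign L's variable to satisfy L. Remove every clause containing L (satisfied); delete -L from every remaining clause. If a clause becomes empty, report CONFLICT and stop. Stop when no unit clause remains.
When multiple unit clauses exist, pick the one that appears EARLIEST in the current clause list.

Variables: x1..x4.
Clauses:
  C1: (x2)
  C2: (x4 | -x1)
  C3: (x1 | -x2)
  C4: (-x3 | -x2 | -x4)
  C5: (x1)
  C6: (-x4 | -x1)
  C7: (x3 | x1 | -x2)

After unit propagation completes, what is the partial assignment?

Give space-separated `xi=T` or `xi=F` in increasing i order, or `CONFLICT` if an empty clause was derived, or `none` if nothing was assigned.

unit clause [2] forces x2=T; simplify:
  drop -2 from [1, -2] -> [1]
  drop -2 from [-3, -2, -4] -> [-3, -4]
  drop -2 from [3, 1, -2] -> [3, 1]
  satisfied 1 clause(s); 6 remain; assigned so far: [2]
unit clause [1] forces x1=T; simplify:
  drop -1 from [4, -1] -> [4]
  drop -1 from [-4, -1] -> [-4]
  satisfied 3 clause(s); 3 remain; assigned so far: [1, 2]
unit clause [4] forces x4=T; simplify:
  drop -4 from [-3, -4] -> [-3]
  drop -4 from [-4] -> [] (empty!)
  satisfied 1 clause(s); 2 remain; assigned so far: [1, 2, 4]
CONFLICT (empty clause)

Answer: CONFLICT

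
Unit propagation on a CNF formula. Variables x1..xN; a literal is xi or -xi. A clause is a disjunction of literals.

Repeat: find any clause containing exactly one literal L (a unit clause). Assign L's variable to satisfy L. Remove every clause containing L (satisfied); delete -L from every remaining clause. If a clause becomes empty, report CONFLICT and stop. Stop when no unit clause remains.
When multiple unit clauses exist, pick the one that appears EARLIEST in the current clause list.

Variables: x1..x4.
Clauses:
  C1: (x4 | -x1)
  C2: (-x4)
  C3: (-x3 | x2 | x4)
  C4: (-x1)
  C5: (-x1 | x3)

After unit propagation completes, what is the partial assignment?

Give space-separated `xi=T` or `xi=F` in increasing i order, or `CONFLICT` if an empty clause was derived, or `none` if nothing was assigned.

Answer: x1=F x4=F

Derivation:
unit clause [-4] forces x4=F; simplify:
  drop 4 from [4, -1] -> [-1]
  drop 4 from [-3, 2, 4] -> [-3, 2]
  satisfied 1 clause(s); 4 remain; assigned so far: [4]
unit clause [-1] forces x1=F; simplify:
  satisfied 3 clause(s); 1 remain; assigned so far: [1, 4]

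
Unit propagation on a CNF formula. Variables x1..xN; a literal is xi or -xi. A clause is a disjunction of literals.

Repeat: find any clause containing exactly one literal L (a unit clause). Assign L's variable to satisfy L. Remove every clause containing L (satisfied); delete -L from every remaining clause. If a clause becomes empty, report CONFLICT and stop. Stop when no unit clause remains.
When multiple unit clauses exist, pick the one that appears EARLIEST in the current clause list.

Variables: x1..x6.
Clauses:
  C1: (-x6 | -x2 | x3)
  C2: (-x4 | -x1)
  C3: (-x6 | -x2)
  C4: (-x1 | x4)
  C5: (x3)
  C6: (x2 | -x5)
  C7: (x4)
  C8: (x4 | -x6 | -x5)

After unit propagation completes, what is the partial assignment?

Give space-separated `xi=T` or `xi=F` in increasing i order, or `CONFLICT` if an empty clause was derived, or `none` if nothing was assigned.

Answer: x1=F x3=T x4=T

Derivation:
unit clause [3] forces x3=T; simplify:
  satisfied 2 clause(s); 6 remain; assigned so far: [3]
unit clause [4] forces x4=T; simplify:
  drop -4 from [-4, -1] -> [-1]
  satisfied 3 clause(s); 3 remain; assigned so far: [3, 4]
unit clause [-1] forces x1=F; simplify:
  satisfied 1 clause(s); 2 remain; assigned so far: [1, 3, 4]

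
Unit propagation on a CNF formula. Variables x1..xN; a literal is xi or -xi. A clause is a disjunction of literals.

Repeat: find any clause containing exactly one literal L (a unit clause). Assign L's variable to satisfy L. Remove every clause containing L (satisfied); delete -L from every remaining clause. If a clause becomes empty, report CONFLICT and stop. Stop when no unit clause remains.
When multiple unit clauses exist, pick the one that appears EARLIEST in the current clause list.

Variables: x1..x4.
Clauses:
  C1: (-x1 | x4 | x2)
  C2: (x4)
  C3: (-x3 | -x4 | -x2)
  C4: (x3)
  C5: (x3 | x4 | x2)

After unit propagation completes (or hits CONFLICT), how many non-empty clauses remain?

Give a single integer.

Answer: 0

Derivation:
unit clause [4] forces x4=T; simplify:
  drop -4 from [-3, -4, -2] -> [-3, -2]
  satisfied 3 clause(s); 2 remain; assigned so far: [4]
unit clause [3] forces x3=T; simplify:
  drop -3 from [-3, -2] -> [-2]
  satisfied 1 clause(s); 1 remain; assigned so far: [3, 4]
unit clause [-2] forces x2=F; simplify:
  satisfied 1 clause(s); 0 remain; assigned so far: [2, 3, 4]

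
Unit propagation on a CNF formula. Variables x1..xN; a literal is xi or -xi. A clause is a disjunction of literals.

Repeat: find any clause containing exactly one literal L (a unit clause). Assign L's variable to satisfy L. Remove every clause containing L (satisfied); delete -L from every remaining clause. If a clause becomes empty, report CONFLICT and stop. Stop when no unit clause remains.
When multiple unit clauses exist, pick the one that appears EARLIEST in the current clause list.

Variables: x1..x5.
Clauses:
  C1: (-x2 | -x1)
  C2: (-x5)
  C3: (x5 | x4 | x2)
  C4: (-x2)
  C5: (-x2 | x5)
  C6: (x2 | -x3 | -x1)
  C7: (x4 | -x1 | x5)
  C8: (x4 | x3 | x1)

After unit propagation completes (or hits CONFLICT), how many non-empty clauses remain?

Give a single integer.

Answer: 1

Derivation:
unit clause [-5] forces x5=F; simplify:
  drop 5 from [5, 4, 2] -> [4, 2]
  drop 5 from [-2, 5] -> [-2]
  drop 5 from [4, -1, 5] -> [4, -1]
  satisfied 1 clause(s); 7 remain; assigned so far: [5]
unit clause [-2] forces x2=F; simplify:
  drop 2 from [4, 2] -> [4]
  drop 2 from [2, -3, -1] -> [-3, -1]
  satisfied 3 clause(s); 4 remain; assigned so far: [2, 5]
unit clause [4] forces x4=T; simplify:
  satisfied 3 clause(s); 1 remain; assigned so far: [2, 4, 5]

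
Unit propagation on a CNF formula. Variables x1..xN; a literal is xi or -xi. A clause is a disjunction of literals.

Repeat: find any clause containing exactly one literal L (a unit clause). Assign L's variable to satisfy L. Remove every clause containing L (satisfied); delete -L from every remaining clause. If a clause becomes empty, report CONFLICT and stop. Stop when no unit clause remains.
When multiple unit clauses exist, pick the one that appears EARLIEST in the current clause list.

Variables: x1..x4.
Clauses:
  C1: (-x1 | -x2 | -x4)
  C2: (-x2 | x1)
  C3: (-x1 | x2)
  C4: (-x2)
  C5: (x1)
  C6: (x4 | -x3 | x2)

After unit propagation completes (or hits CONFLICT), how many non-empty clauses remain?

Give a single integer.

Answer: 1

Derivation:
unit clause [-2] forces x2=F; simplify:
  drop 2 from [-1, 2] -> [-1]
  drop 2 from [4, -3, 2] -> [4, -3]
  satisfied 3 clause(s); 3 remain; assigned so far: [2]
unit clause [-1] forces x1=F; simplify:
  drop 1 from [1] -> [] (empty!)
  satisfied 1 clause(s); 2 remain; assigned so far: [1, 2]
CONFLICT (empty clause)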